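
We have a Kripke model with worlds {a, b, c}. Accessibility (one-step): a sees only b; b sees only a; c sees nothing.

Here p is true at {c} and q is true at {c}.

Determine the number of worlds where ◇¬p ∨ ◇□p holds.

2

a: ◇¬p is T, ◇□p is F. ✓
b: ◇¬p is T, ◇□p is F. ✓
c: ◇¬p is F, ◇□p is F. ✗
Satisfying worlds: {a, b}.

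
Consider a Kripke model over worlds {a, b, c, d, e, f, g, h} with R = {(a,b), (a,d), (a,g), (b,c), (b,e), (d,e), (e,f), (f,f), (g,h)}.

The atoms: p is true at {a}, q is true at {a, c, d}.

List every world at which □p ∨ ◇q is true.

{a, b, c, h}

a: □p is F, ◇q is T. ✓
b: □p is F, ◇q is T. ✓
c: □p is T, ◇q is F. ✓
d: □p is F, ◇q is F. ✗
e: □p is F, ◇q is F. ✗
f: □p is F, ◇q is F. ✗
g: □p is F, ◇q is F. ✗
h: □p is T, ◇q is F. ✓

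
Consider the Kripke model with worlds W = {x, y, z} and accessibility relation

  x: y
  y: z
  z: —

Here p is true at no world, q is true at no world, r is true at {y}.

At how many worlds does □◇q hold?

1

x: successors {y}; ◇q there: y:F. ✗
y: successors {z}; ◇q there: z:F. ✗
z: no successors, so □◇q holds vacuously. ✓
Satisfying worlds: {z}.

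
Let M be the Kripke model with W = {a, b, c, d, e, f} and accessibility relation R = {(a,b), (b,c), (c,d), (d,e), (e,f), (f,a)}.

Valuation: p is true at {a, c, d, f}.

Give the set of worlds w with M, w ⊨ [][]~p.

a: successors {b}; []~p there: b:F. ✗
b: successors {c}; []~p there: c:F. ✗
c: successors {d}; []~p there: d:T. ✓
d: successors {e}; []~p there: e:F. ✗
e: successors {f}; []~p there: f:F. ✗
f: successors {a}; []~p there: a:T. ✓

{c, f}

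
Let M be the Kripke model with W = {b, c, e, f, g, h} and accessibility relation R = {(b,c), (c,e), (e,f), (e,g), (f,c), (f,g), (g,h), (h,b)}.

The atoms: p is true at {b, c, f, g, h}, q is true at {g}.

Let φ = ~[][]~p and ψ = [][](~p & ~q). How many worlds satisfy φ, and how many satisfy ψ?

5 and 1

For ~[][]~p:
b: [][]~p is T. ✗
c: [][]~p is F. ✓
e: [][]~p is F. ✓
f: [][]~p is F. ✓
g: [][]~p is F. ✓
h: [][]~p is F. ✓
— 5 worlds.
For [][](~p & ~q):
b: successors {c}; [](~p & ~q) there: c:T. ✓
c: successors {e}; [](~p & ~q) there: e:F. ✗
e: successors {f, g}; [](~p & ~q) there: f:F, g:F. ✗
f: successors {c, g}; [](~p & ~q) there: c:T, g:F. ✗
g: successors {h}; [](~p & ~q) there: h:F. ✗
h: successors {b}; [](~p & ~q) there: b:F. ✗
— 1 world.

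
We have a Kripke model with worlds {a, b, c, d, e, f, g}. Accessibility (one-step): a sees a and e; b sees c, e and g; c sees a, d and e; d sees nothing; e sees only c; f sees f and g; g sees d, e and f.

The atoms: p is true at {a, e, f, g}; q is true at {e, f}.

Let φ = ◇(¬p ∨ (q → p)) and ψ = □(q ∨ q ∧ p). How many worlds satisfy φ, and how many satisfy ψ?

For ◇(¬p ∨ (q → p)):
a: successors {a, e}; ¬p ∨ (q → p) there: a:T, e:T. ✓
b: successors {c, e, g}; ¬p ∨ (q → p) there: c:T, e:T, g:T. ✓
c: successors {a, d, e}; ¬p ∨ (q → p) there: a:T, d:T, e:T. ✓
d: no successors, so ◇(¬p ∨ (q → p)) fails. ✗
e: successors {c}; ¬p ∨ (q → p) there: c:T. ✓
f: successors {f, g}; ¬p ∨ (q → p) there: f:T, g:T. ✓
g: successors {d, e, f}; ¬p ∨ (q → p) there: d:T, e:T, f:T. ✓
— 6 worlds.
For □(q ∨ q ∧ p):
a: successors {a, e}; q ∨ q ∧ p there: a:F, e:T. ✗
b: successors {c, e, g}; q ∨ q ∧ p there: c:F, e:T, g:F. ✗
c: successors {a, d, e}; q ∨ q ∧ p there: a:F, d:F, e:T. ✗
d: no successors, so □(q ∨ q ∧ p) holds vacuously. ✓
e: successors {c}; q ∨ q ∧ p there: c:F. ✗
f: successors {f, g}; q ∨ q ∧ p there: f:T, g:F. ✗
g: successors {d, e, f}; q ∨ q ∧ p there: d:F, e:T, f:T. ✗
— 1 world.

6 and 1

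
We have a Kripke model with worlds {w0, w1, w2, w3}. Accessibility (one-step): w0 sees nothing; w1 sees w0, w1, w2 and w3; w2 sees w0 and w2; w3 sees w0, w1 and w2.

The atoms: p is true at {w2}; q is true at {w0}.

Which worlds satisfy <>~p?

w0: no successors, so <>~p fails. ✗
w1: successors {w0, w1, w2, w3}; ~p there: w0:T, w1:T, w2:F, w3:T. ✓
w2: successors {w0, w2}; ~p there: w0:T, w2:F. ✓
w3: successors {w0, w1, w2}; ~p there: w0:T, w1:T, w2:F. ✓

{w1, w2, w3}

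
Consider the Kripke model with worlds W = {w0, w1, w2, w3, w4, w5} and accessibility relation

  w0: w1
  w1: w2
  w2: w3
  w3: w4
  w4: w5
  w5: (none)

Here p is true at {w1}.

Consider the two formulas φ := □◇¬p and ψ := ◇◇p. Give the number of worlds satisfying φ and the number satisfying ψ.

5 and 0

For □◇¬p:
w0: successors {w1}; ◇¬p there: w1:T. ✓
w1: successors {w2}; ◇¬p there: w2:T. ✓
w2: successors {w3}; ◇¬p there: w3:T. ✓
w3: successors {w4}; ◇¬p there: w4:T. ✓
w4: successors {w5}; ◇¬p there: w5:F. ✗
w5: no successors, so □◇¬p holds vacuously. ✓
— 5 worlds.
For ◇◇p:
w0: successors {w1}; ◇p there: w1:F. ✗
w1: successors {w2}; ◇p there: w2:F. ✗
w2: successors {w3}; ◇p there: w3:F. ✗
w3: successors {w4}; ◇p there: w4:F. ✗
w4: successors {w5}; ◇p there: w5:F. ✗
w5: no successors, so ◇◇p fails. ✗
— 0 worlds.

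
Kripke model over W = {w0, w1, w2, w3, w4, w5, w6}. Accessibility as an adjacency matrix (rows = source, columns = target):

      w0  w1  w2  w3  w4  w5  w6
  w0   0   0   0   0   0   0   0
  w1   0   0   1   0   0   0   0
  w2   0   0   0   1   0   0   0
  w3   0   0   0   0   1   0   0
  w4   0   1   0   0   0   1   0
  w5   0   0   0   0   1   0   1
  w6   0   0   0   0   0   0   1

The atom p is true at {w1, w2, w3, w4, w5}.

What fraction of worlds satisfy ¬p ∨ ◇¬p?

w0: ¬p is T, ◇¬p is F. ✓
w1: ¬p is F, ◇¬p is F. ✗
w2: ¬p is F, ◇¬p is F. ✗
w3: ¬p is F, ◇¬p is F. ✗
w4: ¬p is F, ◇¬p is F. ✗
w5: ¬p is F, ◇¬p is T. ✓
w6: ¬p is T, ◇¬p is T. ✓
That's 3 of 7 worlds, so 3/7.

3/7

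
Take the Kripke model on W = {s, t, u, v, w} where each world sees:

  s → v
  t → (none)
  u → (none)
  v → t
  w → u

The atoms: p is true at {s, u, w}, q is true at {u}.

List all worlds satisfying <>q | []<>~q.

{s, t, u, w}

s: <>q is F, []<>~q is T. ✓
t: <>q is F, []<>~q is T. ✓
u: <>q is F, []<>~q is T. ✓
v: <>q is F, []<>~q is F. ✗
w: <>q is T, []<>~q is F. ✓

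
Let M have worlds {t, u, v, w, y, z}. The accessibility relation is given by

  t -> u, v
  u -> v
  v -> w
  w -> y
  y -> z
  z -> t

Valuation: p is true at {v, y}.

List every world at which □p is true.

t: successors {u, v}; p there: u:F, v:T. ✗
u: successors {v}; p there: v:T. ✓
v: successors {w}; p there: w:F. ✗
w: successors {y}; p there: y:T. ✓
y: successors {z}; p there: z:F. ✗
z: successors {t}; p there: t:F. ✗

{u, w}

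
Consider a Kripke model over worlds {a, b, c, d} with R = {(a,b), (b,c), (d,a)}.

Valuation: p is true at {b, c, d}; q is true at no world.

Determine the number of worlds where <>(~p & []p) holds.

a: successors {b}; ~p & []p there: b:F. ✗
b: successors {c}; ~p & []p there: c:F. ✗
c: no successors, so <>(~p & []p) fails. ✗
d: successors {a}; ~p & []p there: a:T. ✓
Satisfying worlds: {d}.

1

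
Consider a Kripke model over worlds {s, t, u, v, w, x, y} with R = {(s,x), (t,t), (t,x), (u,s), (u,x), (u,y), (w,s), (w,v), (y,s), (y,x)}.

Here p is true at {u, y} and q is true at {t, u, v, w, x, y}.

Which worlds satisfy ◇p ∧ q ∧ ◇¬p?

s: ◇p ∧ q is F, ◇¬p is T. ✗
t: ◇p ∧ q is F, ◇¬p is T. ✗
u: ◇p ∧ q is T, ◇¬p is T. ✓
v: ◇p ∧ q is F, ◇¬p is F. ✗
w: ◇p ∧ q is F, ◇¬p is T. ✗
x: ◇p ∧ q is F, ◇¬p is F. ✗
y: ◇p ∧ q is F, ◇¬p is T. ✗

{u}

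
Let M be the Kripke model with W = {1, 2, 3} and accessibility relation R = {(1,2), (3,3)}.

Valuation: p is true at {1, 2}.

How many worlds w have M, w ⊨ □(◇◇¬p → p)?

1: successors {2}; ◇◇¬p → p there: 2:T. ✓
2: no successors, so □(◇◇¬p → p) holds vacuously. ✓
3: successors {3}; ◇◇¬p → p there: 3:F. ✗
Satisfying worlds: {1, 2}.

2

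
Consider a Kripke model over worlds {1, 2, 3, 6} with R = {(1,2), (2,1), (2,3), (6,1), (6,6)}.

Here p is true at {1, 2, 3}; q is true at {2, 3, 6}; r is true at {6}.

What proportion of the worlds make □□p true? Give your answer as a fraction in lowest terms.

3/4

1: successors {2}; □p there: 2:T. ✓
2: successors {1, 3}; □p there: 1:T, 3:T. ✓
3: no successors, so □□p holds vacuously. ✓
6: successors {1, 6}; □p there: 1:T, 6:F. ✗
That's 3 of 4 worlds, so 3/4.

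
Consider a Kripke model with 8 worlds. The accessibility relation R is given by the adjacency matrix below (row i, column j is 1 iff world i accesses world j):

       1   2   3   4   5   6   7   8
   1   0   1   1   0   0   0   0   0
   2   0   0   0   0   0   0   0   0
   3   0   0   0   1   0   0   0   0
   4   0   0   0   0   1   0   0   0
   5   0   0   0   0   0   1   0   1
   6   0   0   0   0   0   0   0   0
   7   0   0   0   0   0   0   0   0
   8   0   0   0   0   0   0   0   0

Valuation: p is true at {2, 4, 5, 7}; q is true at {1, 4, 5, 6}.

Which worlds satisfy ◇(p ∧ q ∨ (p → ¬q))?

1: successors {2, 3}; p ∧ q ∨ (p → ¬q) there: 2:T, 3:T. ✓
2: no successors, so ◇(p ∧ q ∨ (p → ¬q)) fails. ✗
3: successors {4}; p ∧ q ∨ (p → ¬q) there: 4:T. ✓
4: successors {5}; p ∧ q ∨ (p → ¬q) there: 5:T. ✓
5: successors {6, 8}; p ∧ q ∨ (p → ¬q) there: 6:T, 8:T. ✓
6: no successors, so ◇(p ∧ q ∨ (p → ¬q)) fails. ✗
7: no successors, so ◇(p ∧ q ∨ (p → ¬q)) fails. ✗
8: no successors, so ◇(p ∧ q ∨ (p → ¬q)) fails. ✗

{1, 3, 4, 5}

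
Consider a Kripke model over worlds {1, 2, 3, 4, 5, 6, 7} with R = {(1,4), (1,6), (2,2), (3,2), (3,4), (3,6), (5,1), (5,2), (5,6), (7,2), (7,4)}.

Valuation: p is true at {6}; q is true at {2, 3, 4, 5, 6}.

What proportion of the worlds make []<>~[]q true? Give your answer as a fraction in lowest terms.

1: successors {4, 6}; <>~[]q there: 4:F, 6:F. ✗
2: successors {2}; <>~[]q there: 2:F. ✗
3: successors {2, 4, 6}; <>~[]q there: 2:F, 4:F, 6:F. ✗
4: no successors, so []<>~[]q holds vacuously. ✓
5: successors {1, 2, 6}; <>~[]q there: 1:F, 2:F, 6:F. ✗
6: no successors, so []<>~[]q holds vacuously. ✓
7: successors {2, 4}; <>~[]q there: 2:F, 4:F. ✗
That's 2 of 7 worlds, so 2/7.

2/7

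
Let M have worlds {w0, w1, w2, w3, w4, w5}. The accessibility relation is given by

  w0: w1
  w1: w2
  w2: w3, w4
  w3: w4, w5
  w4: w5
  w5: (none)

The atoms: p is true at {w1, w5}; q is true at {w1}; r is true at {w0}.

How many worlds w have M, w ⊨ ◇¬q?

w0: successors {w1}; ¬q there: w1:F. ✗
w1: successors {w2}; ¬q there: w2:T. ✓
w2: successors {w3, w4}; ¬q there: w3:T, w4:T. ✓
w3: successors {w4, w5}; ¬q there: w4:T, w5:T. ✓
w4: successors {w5}; ¬q there: w5:T. ✓
w5: no successors, so ◇¬q fails. ✗
Satisfying worlds: {w1, w2, w3, w4}.

4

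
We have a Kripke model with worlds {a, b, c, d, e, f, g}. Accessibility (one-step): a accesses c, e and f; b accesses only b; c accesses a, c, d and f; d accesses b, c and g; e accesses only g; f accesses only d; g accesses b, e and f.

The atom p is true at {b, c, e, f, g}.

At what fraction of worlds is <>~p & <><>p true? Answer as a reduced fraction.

2/7

a: <>~p is F, <><>p is T. ✗
b: <>~p is F, <><>p is T. ✗
c: <>~p is T, <><>p is T. ✓
d: <>~p is F, <><>p is T. ✗
e: <>~p is F, <><>p is T. ✗
f: <>~p is T, <><>p is T. ✓
g: <>~p is F, <><>p is T. ✗
That's 2 of 7 worlds, so 2/7.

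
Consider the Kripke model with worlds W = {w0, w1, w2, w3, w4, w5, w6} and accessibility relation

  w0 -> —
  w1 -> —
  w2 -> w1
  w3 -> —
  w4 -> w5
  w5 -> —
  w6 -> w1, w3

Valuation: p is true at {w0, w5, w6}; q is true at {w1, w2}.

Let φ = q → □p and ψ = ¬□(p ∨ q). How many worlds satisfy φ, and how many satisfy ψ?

6 and 1

For q → □p:
w0: q is F, □p is T. ✓
w1: q is T, □p is T. ✓
w2: q is T, □p is F. ✗
w3: q is F, □p is T. ✓
w4: q is F, □p is T. ✓
w5: q is F, □p is T. ✓
w6: q is F, □p is F. ✓
— 6 worlds.
For ¬□(p ∨ q):
w0: □(p ∨ q) is T. ✗
w1: □(p ∨ q) is T. ✗
w2: □(p ∨ q) is T. ✗
w3: □(p ∨ q) is T. ✗
w4: □(p ∨ q) is T. ✗
w5: □(p ∨ q) is T. ✗
w6: □(p ∨ q) is F. ✓
— 1 world.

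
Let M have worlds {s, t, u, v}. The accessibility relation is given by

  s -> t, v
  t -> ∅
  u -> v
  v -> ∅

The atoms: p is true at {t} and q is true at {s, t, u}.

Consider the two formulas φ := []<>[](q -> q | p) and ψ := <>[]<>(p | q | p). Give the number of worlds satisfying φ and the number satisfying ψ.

2 and 2

For []<>[](q -> q | p):
s: successors {t, v}; <>[](q -> q | p) there: t:F, v:F. ✗
t: no successors, so []<>[](q -> q | p) holds vacuously. ✓
u: successors {v}; <>[](q -> q | p) there: v:F. ✗
v: no successors, so []<>[](q -> q | p) holds vacuously. ✓
— 2 worlds.
For <>[]<>(p | q | p):
s: successors {t, v}; []<>(p | q | p) there: t:T, v:T. ✓
t: no successors, so <>[]<>(p | q | p) fails. ✗
u: successors {v}; []<>(p | q | p) there: v:T. ✓
v: no successors, so <>[]<>(p | q | p) fails. ✗
— 2 worlds.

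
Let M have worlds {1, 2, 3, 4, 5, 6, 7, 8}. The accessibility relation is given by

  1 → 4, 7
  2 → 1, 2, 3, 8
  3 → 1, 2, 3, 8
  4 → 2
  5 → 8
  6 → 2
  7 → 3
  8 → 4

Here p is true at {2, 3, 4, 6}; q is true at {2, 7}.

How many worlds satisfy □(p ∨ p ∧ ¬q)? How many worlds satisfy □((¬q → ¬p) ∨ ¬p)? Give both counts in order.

For □(p ∨ p ∧ ¬q):
1: successors {4, 7}; p ∨ p ∧ ¬q there: 4:T, 7:F. ✗
2: successors {1, 2, 3, 8}; p ∨ p ∧ ¬q there: 1:F, 2:T, 3:T, 8:F. ✗
3: successors {1, 2, 3, 8}; p ∨ p ∧ ¬q there: 1:F, 2:T, 3:T, 8:F. ✗
4: successors {2}; p ∨ p ∧ ¬q there: 2:T. ✓
5: successors {8}; p ∨ p ∧ ¬q there: 8:F. ✗
6: successors {2}; p ∨ p ∧ ¬q there: 2:T. ✓
7: successors {3}; p ∨ p ∧ ¬q there: 3:T. ✓
8: successors {4}; p ∨ p ∧ ¬q there: 4:T. ✓
— 4 worlds.
For □((¬q → ¬p) ∨ ¬p):
1: successors {4, 7}; (¬q → ¬p) ∨ ¬p there: 4:F, 7:T. ✗
2: successors {1, 2, 3, 8}; (¬q → ¬p) ∨ ¬p there: 1:T, 2:T, 3:F, 8:T. ✗
3: successors {1, 2, 3, 8}; (¬q → ¬p) ∨ ¬p there: 1:T, 2:T, 3:F, 8:T. ✗
4: successors {2}; (¬q → ¬p) ∨ ¬p there: 2:T. ✓
5: successors {8}; (¬q → ¬p) ∨ ¬p there: 8:T. ✓
6: successors {2}; (¬q → ¬p) ∨ ¬p there: 2:T. ✓
7: successors {3}; (¬q → ¬p) ∨ ¬p there: 3:F. ✗
8: successors {4}; (¬q → ¬p) ∨ ¬p there: 4:F. ✗
— 3 worlds.

4 and 3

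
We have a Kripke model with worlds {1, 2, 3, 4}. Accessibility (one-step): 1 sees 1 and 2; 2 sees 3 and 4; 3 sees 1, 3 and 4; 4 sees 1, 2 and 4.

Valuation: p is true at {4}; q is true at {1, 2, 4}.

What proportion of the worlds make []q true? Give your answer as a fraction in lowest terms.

1: successors {1, 2}; q there: 1:T, 2:T. ✓
2: successors {3, 4}; q there: 3:F, 4:T. ✗
3: successors {1, 3, 4}; q there: 1:T, 3:F, 4:T. ✗
4: successors {1, 2, 4}; q there: 1:T, 2:T, 4:T. ✓
That's 2 of 4 worlds, so 2/4 = 1/2.

1/2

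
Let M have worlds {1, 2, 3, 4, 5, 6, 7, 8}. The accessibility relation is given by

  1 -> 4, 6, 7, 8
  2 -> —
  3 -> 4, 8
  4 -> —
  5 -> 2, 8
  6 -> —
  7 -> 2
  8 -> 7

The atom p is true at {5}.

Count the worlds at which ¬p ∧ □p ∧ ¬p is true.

3

1: ¬p is T, □p ∧ ¬p is F. ✗
2: ¬p is T, □p ∧ ¬p is T. ✓
3: ¬p is T, □p ∧ ¬p is F. ✗
4: ¬p is T, □p ∧ ¬p is T. ✓
5: ¬p is F, □p ∧ ¬p is F. ✗
6: ¬p is T, □p ∧ ¬p is T. ✓
7: ¬p is T, □p ∧ ¬p is F. ✗
8: ¬p is T, □p ∧ ¬p is F. ✗
Satisfying worlds: {2, 4, 6}.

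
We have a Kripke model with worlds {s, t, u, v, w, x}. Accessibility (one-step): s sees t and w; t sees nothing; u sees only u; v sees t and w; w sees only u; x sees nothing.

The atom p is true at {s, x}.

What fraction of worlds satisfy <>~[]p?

2/3

s: successors {t, w}; ~[]p there: t:F, w:T. ✓
t: no successors, so <>~[]p fails. ✗
u: successors {u}; ~[]p there: u:T. ✓
v: successors {t, w}; ~[]p there: t:F, w:T. ✓
w: successors {u}; ~[]p there: u:T. ✓
x: no successors, so <>~[]p fails. ✗
That's 4 of 6 worlds, so 4/6 = 2/3.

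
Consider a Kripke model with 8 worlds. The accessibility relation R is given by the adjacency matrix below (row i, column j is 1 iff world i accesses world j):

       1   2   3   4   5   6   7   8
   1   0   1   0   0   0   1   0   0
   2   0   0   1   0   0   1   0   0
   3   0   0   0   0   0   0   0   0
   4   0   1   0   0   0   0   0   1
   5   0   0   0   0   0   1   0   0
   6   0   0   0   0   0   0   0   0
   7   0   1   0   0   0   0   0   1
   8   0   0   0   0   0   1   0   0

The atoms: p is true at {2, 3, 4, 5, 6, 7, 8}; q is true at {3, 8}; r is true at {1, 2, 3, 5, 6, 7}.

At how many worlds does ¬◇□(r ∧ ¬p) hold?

1: ◇□(r ∧ ¬p) is T. ✗
2: ◇□(r ∧ ¬p) is T. ✗
3: ◇□(r ∧ ¬p) is F. ✓
4: ◇□(r ∧ ¬p) is F. ✓
5: ◇□(r ∧ ¬p) is T. ✗
6: ◇□(r ∧ ¬p) is F. ✓
7: ◇□(r ∧ ¬p) is F. ✓
8: ◇□(r ∧ ¬p) is T. ✗
Satisfying worlds: {3, 4, 6, 7}.

4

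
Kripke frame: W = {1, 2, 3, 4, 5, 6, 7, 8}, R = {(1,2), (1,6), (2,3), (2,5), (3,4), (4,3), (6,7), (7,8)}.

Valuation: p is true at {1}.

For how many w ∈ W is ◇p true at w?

1: successors {2, 6}; p there: 2:F, 6:F. ✗
2: successors {3, 5}; p there: 3:F, 5:F. ✗
3: successors {4}; p there: 4:F. ✗
4: successors {3}; p there: 3:F. ✗
5: no successors, so ◇p fails. ✗
6: successors {7}; p there: 7:F. ✗
7: successors {8}; p there: 8:F. ✗
8: no successors, so ◇p fails. ✗
Satisfying worlds: ∅.

0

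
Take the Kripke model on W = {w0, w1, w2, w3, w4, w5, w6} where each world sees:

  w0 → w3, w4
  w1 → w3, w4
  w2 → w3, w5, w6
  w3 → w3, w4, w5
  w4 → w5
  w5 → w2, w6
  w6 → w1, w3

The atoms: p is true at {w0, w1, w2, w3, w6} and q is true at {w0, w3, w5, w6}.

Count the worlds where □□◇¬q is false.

w0: successors {w3, w4}; □◇¬q there: w3:F, w4:T. ✗
w1: successors {w3, w4}; □◇¬q there: w3:F, w4:T. ✗
w2: successors {w3, w5, w6}; □◇¬q there: w3:F, w5:F, w6:T. ✗
w3: successors {w3, w4, w5}; □◇¬q there: w3:F, w4:T, w5:F. ✗
w4: successors {w5}; □◇¬q there: w5:F. ✗
w5: successors {w2, w6}; □◇¬q there: w2:T, w6:T. ✓
w6: successors {w1, w3}; □◇¬q there: w1:F, w3:F. ✗
Satisfying worlds: {w5}.
So □□◇¬q fails at the other 6 worlds.

6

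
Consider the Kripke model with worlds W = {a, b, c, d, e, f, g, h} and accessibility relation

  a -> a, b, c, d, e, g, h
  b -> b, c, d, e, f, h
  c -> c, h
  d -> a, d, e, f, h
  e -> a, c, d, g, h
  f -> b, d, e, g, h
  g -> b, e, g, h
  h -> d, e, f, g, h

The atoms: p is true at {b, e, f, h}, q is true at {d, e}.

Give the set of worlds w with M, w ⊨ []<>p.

a: successors {a, b, c, d, e, g, h}; <>p there: a:T, b:T, c:T, d:T, e:T, g:T, h:T. ✓
b: successors {b, c, d, e, f, h}; <>p there: b:T, c:T, d:T, e:T, f:T, h:T. ✓
c: successors {c, h}; <>p there: c:T, h:T. ✓
d: successors {a, d, e, f, h}; <>p there: a:T, d:T, e:T, f:T, h:T. ✓
e: successors {a, c, d, g, h}; <>p there: a:T, c:T, d:T, g:T, h:T. ✓
f: successors {b, d, e, g, h}; <>p there: b:T, d:T, e:T, g:T, h:T. ✓
g: successors {b, e, g, h}; <>p there: b:T, e:T, g:T, h:T. ✓
h: successors {d, e, f, g, h}; <>p there: d:T, e:T, f:T, g:T, h:T. ✓

{a, b, c, d, e, f, g, h}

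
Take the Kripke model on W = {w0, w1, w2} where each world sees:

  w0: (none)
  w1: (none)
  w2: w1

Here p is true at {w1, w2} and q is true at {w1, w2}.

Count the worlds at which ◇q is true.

1

w0: no successors, so ◇q fails. ✗
w1: no successors, so ◇q fails. ✗
w2: successors {w1}; q there: w1:T. ✓
Satisfying worlds: {w2}.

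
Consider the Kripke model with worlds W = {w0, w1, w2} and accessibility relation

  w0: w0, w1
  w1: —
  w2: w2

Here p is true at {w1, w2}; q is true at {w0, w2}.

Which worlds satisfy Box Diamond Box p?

w0: successors {w0, w1}; Diamond Box p there: w0:T, w1:F. ✗
w1: no successors, so Box Diamond Box p holds vacuously. ✓
w2: successors {w2}; Diamond Box p there: w2:T. ✓

{w1, w2}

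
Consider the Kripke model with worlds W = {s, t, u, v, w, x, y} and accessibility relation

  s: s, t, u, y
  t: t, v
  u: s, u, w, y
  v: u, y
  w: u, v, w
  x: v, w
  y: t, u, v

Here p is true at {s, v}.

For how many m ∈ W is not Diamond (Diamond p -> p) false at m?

s: Diamond (Diamond p -> p) is T. ✗
t: Diamond (Diamond p -> p) is T. ✗
u: Diamond (Diamond p -> p) is T. ✗
v: Diamond (Diamond p -> p) is F. ✓
w: Diamond (Diamond p -> p) is T. ✗
x: Diamond (Diamond p -> p) is T. ✗
y: Diamond (Diamond p -> p) is T. ✗
Satisfying worlds: {v}.
So not Diamond (Diamond p -> p) fails at the other 6 worlds.

6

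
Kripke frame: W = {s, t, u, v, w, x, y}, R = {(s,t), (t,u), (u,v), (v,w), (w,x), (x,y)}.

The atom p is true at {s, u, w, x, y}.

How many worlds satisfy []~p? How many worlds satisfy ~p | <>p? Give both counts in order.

For []~p:
s: successors {t}; ~p there: t:T. ✓
t: successors {u}; ~p there: u:F. ✗
u: successors {v}; ~p there: v:T. ✓
v: successors {w}; ~p there: w:F. ✗
w: successors {x}; ~p there: x:F. ✗
x: successors {y}; ~p there: y:F. ✗
y: no successors, so []~p holds vacuously. ✓
— 3 worlds.
For ~p | <>p:
s: ~p is F, <>p is F. ✗
t: ~p is T, <>p is T. ✓
u: ~p is F, <>p is F. ✗
v: ~p is T, <>p is T. ✓
w: ~p is F, <>p is T. ✓
x: ~p is F, <>p is T. ✓
y: ~p is F, <>p is F. ✗
— 4 worlds.

3 and 4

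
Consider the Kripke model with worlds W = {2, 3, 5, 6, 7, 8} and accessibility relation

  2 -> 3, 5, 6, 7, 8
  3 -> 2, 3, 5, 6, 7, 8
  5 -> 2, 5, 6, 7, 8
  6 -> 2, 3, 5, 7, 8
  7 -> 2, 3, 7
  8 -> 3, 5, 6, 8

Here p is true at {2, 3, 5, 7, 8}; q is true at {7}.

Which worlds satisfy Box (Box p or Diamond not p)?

2: successors {3, 5, 6, 7, 8}; Box p or Diamond not p there: 3:T, 5:T, 6:T, 7:T, 8:T. ✓
3: successors {2, 3, 5, 6, 7, 8}; Box p or Diamond not p there: 2:T, 3:T, 5:T, 6:T, 7:T, 8:T. ✓
5: successors {2, 5, 6, 7, 8}; Box p or Diamond not p there: 2:T, 5:T, 6:T, 7:T, 8:T. ✓
6: successors {2, 3, 5, 7, 8}; Box p or Diamond not p there: 2:T, 3:T, 5:T, 7:T, 8:T. ✓
7: successors {2, 3, 7}; Box p or Diamond not p there: 2:T, 3:T, 7:T. ✓
8: successors {3, 5, 6, 8}; Box p or Diamond not p there: 3:T, 5:T, 6:T, 8:T. ✓

{2, 3, 5, 6, 7, 8}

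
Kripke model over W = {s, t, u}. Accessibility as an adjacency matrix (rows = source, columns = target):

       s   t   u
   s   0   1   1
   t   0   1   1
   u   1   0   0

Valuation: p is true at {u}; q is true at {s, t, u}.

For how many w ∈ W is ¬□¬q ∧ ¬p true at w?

s: ¬□¬q is T, ¬p is T. ✓
t: ¬□¬q is T, ¬p is T. ✓
u: ¬□¬q is T, ¬p is F. ✗
Satisfying worlds: {s, t}.

2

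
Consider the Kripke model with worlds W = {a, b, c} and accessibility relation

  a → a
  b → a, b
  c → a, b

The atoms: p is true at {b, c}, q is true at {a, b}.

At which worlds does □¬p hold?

a: successors {a}; ¬p there: a:T. ✓
b: successors {a, b}; ¬p there: a:T, b:F. ✗
c: successors {a, b}; ¬p there: a:T, b:F. ✗

{a}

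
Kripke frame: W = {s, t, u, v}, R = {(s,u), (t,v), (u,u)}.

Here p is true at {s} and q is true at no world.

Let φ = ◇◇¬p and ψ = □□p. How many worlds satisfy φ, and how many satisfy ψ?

For ◇◇¬p:
s: successors {u}; ◇¬p there: u:T. ✓
t: successors {v}; ◇¬p there: v:F. ✗
u: successors {u}; ◇¬p there: u:T. ✓
v: no successors, so ◇◇¬p fails. ✗
— 2 worlds.
For □□p:
s: successors {u}; □p there: u:F. ✗
t: successors {v}; □p there: v:T. ✓
u: successors {u}; □p there: u:F. ✗
v: no successors, so □□p holds vacuously. ✓
— 2 worlds.

2 and 2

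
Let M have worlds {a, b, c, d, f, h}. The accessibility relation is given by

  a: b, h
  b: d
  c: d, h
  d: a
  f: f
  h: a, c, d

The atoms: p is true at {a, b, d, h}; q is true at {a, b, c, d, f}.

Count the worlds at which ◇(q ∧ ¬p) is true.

a: successors {b, h}; q ∧ ¬p there: b:F, h:F. ✗
b: successors {d}; q ∧ ¬p there: d:F. ✗
c: successors {d, h}; q ∧ ¬p there: d:F, h:F. ✗
d: successors {a}; q ∧ ¬p there: a:F. ✗
f: successors {f}; q ∧ ¬p there: f:T. ✓
h: successors {a, c, d}; q ∧ ¬p there: a:F, c:T, d:F. ✓
Satisfying worlds: {f, h}.

2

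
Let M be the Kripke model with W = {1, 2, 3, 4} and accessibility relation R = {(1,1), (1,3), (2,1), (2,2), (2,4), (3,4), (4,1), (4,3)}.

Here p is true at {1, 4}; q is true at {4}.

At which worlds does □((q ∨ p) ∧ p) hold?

1: successors {1, 3}; (q ∨ p) ∧ p there: 1:T, 3:F. ✗
2: successors {1, 2, 4}; (q ∨ p) ∧ p there: 1:T, 2:F, 4:T. ✗
3: successors {4}; (q ∨ p) ∧ p there: 4:T. ✓
4: successors {1, 3}; (q ∨ p) ∧ p there: 1:T, 3:F. ✗

{3}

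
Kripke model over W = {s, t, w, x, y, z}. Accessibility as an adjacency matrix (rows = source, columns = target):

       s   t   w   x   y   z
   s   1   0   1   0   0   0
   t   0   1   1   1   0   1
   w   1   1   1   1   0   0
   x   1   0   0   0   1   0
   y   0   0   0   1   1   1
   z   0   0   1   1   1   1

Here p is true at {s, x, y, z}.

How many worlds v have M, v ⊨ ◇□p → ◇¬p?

4

s: ◇□p is F, ◇¬p is T. ✓
t: ◇□p is T, ◇¬p is T. ✓
w: ◇□p is T, ◇¬p is T. ✓
x: ◇□p is T, ◇¬p is F. ✗
y: ◇□p is T, ◇¬p is F. ✗
z: ◇□p is T, ◇¬p is T. ✓
Satisfying worlds: {s, t, w, z}.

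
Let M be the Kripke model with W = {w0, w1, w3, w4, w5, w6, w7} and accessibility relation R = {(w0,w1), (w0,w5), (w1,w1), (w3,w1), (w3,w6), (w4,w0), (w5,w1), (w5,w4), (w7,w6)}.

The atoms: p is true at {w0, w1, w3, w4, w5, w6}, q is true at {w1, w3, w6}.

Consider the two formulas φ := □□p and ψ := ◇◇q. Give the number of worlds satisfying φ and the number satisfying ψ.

For □□p:
w0: successors {w1, w5}; □p there: w1:T, w5:T. ✓
w1: successors {w1}; □p there: w1:T. ✓
w3: successors {w1, w6}; □p there: w1:T, w6:T. ✓
w4: successors {w0}; □p there: w0:T. ✓
w5: successors {w1, w4}; □p there: w1:T, w4:T. ✓
w6: no successors, so □□p holds vacuously. ✓
w7: successors {w6}; □p there: w6:T. ✓
— 7 worlds.
For ◇◇q:
w0: successors {w1, w5}; ◇q there: w1:T, w5:T. ✓
w1: successors {w1}; ◇q there: w1:T. ✓
w3: successors {w1, w6}; ◇q there: w1:T, w6:F. ✓
w4: successors {w0}; ◇q there: w0:T. ✓
w5: successors {w1, w4}; ◇q there: w1:T, w4:F. ✓
w6: no successors, so ◇◇q fails. ✗
w7: successors {w6}; ◇q there: w6:F. ✗
— 5 worlds.

7 and 5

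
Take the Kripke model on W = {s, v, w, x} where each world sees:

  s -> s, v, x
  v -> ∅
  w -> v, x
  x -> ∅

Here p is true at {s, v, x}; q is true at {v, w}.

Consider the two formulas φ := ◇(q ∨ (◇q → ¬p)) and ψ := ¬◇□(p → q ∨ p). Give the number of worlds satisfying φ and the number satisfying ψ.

2 and 2

For ◇(q ∨ (◇q → ¬p)):
s: successors {s, v, x}; q ∨ (◇q → ¬p) there: s:F, v:T, x:T. ✓
v: no successors, so ◇(q ∨ (◇q → ¬p)) fails. ✗
w: successors {v, x}; q ∨ (◇q → ¬p) there: v:T, x:T. ✓
x: no successors, so ◇(q ∨ (◇q → ¬p)) fails. ✗
— 2 worlds.
For ¬◇□(p → q ∨ p):
s: ◇□(p → q ∨ p) is T. ✗
v: ◇□(p → q ∨ p) is F. ✓
w: ◇□(p → q ∨ p) is T. ✗
x: ◇□(p → q ∨ p) is F. ✓
— 2 worlds.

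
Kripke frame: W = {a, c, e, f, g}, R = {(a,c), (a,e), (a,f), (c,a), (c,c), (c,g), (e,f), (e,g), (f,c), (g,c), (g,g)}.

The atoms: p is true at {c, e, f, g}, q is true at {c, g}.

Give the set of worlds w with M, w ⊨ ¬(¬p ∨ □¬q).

a: ¬p ∨ □¬q is T. ✗
c: ¬p ∨ □¬q is F. ✓
e: ¬p ∨ □¬q is F. ✓
f: ¬p ∨ □¬q is F. ✓
g: ¬p ∨ □¬q is F. ✓

{c, e, f, g}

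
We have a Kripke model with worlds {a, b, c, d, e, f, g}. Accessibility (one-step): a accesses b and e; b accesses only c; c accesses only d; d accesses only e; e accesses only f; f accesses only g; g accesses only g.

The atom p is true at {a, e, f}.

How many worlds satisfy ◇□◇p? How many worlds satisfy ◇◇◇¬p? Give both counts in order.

For ◇□◇p:
a: successors {b, e}; □◇p there: b:F, e:F. ✗
b: successors {c}; □◇p there: c:T. ✓
c: successors {d}; □◇p there: d:T. ✓
d: successors {e}; □◇p there: e:F. ✗
e: successors {f}; □◇p there: f:F. ✗
f: successors {g}; □◇p there: g:F. ✗
g: successors {g}; □◇p there: g:F. ✗
— 2 worlds.
For ◇◇◇¬p:
a: successors {b, e}; ◇◇¬p there: b:T, e:T. ✓
b: successors {c}; ◇◇¬p there: c:F. ✗
c: successors {d}; ◇◇¬p there: d:F. ✗
d: successors {e}; ◇◇¬p there: e:T. ✓
e: successors {f}; ◇◇¬p there: f:T. ✓
f: successors {g}; ◇◇¬p there: g:T. ✓
g: successors {g}; ◇◇¬p there: g:T. ✓
— 5 worlds.

2 and 5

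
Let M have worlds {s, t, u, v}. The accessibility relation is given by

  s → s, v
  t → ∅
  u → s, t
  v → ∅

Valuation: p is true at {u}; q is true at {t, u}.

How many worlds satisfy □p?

2

s: successors {s, v}; p there: s:F, v:F. ✗
t: no successors, so □p holds vacuously. ✓
u: successors {s, t}; p there: s:F, t:F. ✗
v: no successors, so □p holds vacuously. ✓
Satisfying worlds: {t, v}.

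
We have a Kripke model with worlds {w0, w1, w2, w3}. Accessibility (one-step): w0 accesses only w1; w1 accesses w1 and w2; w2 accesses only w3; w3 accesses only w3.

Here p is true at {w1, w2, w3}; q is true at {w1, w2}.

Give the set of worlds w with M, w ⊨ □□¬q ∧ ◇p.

{w2, w3}

w0: □□¬q is F, ◇p is T. ✗
w1: □□¬q is F, ◇p is T. ✗
w2: □□¬q is T, ◇p is T. ✓
w3: □□¬q is T, ◇p is T. ✓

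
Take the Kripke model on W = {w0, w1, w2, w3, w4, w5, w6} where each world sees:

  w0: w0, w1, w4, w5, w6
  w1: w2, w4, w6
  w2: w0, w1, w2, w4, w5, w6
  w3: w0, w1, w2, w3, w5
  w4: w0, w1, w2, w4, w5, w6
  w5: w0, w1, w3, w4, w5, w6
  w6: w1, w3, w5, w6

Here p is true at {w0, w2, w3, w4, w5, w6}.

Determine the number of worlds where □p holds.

1

w0: successors {w0, w1, w4, w5, w6}; p there: w0:T, w1:F, w4:T, w5:T, w6:T. ✗
w1: successors {w2, w4, w6}; p there: w2:T, w4:T, w6:T. ✓
w2: successors {w0, w1, w2, w4, w5, w6}; p there: w0:T, w1:F, w2:T, w4:T, w5:T, w6:T. ✗
w3: successors {w0, w1, w2, w3, w5}; p there: w0:T, w1:F, w2:T, w3:T, w5:T. ✗
w4: successors {w0, w1, w2, w4, w5, w6}; p there: w0:T, w1:F, w2:T, w4:T, w5:T, w6:T. ✗
w5: successors {w0, w1, w3, w4, w5, w6}; p there: w0:T, w1:F, w3:T, w4:T, w5:T, w6:T. ✗
w6: successors {w1, w3, w5, w6}; p there: w1:F, w3:T, w5:T, w6:T. ✗
Satisfying worlds: {w1}.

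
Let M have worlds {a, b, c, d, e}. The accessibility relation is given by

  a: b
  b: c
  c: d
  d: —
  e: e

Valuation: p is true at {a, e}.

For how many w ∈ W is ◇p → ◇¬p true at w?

4

a: ◇p is F, ◇¬p is T. ✓
b: ◇p is F, ◇¬p is T. ✓
c: ◇p is F, ◇¬p is T. ✓
d: ◇p is F, ◇¬p is F. ✓
e: ◇p is T, ◇¬p is F. ✗
Satisfying worlds: {a, b, c, d}.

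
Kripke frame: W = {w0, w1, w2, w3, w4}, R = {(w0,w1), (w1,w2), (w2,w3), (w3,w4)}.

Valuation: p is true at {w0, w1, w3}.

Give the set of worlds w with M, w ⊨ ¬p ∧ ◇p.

w0: ¬p is F, ◇p is T. ✗
w1: ¬p is F, ◇p is F. ✗
w2: ¬p is T, ◇p is T. ✓
w3: ¬p is F, ◇p is F. ✗
w4: ¬p is T, ◇p is F. ✗

{w2}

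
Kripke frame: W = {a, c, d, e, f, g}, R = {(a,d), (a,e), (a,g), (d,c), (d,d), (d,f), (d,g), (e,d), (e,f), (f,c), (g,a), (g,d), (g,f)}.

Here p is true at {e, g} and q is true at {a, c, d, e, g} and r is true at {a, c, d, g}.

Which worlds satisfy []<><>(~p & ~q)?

{a, c}

a: successors {d, e, g}; <><>(~p & ~q) there: d:T, e:T, g:T. ✓
c: no successors, so []<><>(~p & ~q) holds vacuously. ✓
d: successors {c, d, f, g}; <><>(~p & ~q) there: c:F, d:T, f:F, g:T. ✗
e: successors {d, f}; <><>(~p & ~q) there: d:T, f:F. ✗
f: successors {c}; <><>(~p & ~q) there: c:F. ✗
g: successors {a, d, f}; <><>(~p & ~q) there: a:T, d:T, f:F. ✗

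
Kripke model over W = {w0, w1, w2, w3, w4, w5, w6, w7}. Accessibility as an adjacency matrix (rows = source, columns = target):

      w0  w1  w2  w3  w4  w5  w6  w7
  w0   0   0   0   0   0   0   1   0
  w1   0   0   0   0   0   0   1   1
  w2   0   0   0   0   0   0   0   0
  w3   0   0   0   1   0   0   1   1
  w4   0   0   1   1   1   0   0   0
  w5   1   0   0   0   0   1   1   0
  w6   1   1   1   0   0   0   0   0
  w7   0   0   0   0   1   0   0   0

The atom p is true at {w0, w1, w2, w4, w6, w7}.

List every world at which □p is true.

w0: successors {w6}; p there: w6:T. ✓
w1: successors {w6, w7}; p there: w6:T, w7:T. ✓
w2: no successors, so □p holds vacuously. ✓
w3: successors {w3, w6, w7}; p there: w3:F, w6:T, w7:T. ✗
w4: successors {w2, w3, w4}; p there: w2:T, w3:F, w4:T. ✗
w5: successors {w0, w5, w6}; p there: w0:T, w5:F, w6:T. ✗
w6: successors {w0, w1, w2}; p there: w0:T, w1:T, w2:T. ✓
w7: successors {w4}; p there: w4:T. ✓

{w0, w1, w2, w6, w7}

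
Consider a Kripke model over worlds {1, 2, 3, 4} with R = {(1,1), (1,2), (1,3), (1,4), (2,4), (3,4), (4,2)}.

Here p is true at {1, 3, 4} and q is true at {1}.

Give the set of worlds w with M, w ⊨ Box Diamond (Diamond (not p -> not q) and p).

{4}

1: successors {1, 2, 3, 4}; Diamond (Diamond (not p -> not q) and p) there: 1:T, 2:T, 3:T, 4:F. ✗
2: successors {4}; Diamond (Diamond (not p -> not q) and p) there: 4:F. ✗
3: successors {4}; Diamond (Diamond (not p -> not q) and p) there: 4:F. ✗
4: successors {2}; Diamond (Diamond (not p -> not q) and p) there: 2:T. ✓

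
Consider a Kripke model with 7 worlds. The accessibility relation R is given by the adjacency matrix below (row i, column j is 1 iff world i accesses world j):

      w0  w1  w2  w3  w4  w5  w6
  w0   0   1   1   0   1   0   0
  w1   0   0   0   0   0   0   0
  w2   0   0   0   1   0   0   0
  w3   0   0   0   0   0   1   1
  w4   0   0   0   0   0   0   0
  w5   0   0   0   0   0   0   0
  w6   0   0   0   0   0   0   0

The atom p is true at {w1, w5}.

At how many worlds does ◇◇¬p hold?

w0: successors {w1, w2, w4}; ◇¬p there: w1:F, w2:T, w4:F. ✓
w1: no successors, so ◇◇¬p fails. ✗
w2: successors {w3}; ◇¬p there: w3:T. ✓
w3: successors {w5, w6}; ◇¬p there: w5:F, w6:F. ✗
w4: no successors, so ◇◇¬p fails. ✗
w5: no successors, so ◇◇¬p fails. ✗
w6: no successors, so ◇◇¬p fails. ✗
Satisfying worlds: {w0, w2}.

2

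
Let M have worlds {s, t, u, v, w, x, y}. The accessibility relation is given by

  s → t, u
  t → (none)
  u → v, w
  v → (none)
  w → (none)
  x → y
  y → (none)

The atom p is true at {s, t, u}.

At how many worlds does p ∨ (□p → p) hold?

s: p is T, □p → p is T. ✓
t: p is T, □p → p is T. ✓
u: p is T, □p → p is T. ✓
v: p is F, □p → p is F. ✗
w: p is F, □p → p is F. ✗
x: p is F, □p → p is T. ✓
y: p is F, □p → p is F. ✗
Satisfying worlds: {s, t, u, x}.

4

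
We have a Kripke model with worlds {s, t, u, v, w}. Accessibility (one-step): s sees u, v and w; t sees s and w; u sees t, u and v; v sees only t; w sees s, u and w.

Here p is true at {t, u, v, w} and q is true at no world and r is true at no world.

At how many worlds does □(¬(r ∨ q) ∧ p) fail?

s: successors {u, v, w}; ¬(r ∨ q) ∧ p there: u:T, v:T, w:T. ✓
t: successors {s, w}; ¬(r ∨ q) ∧ p there: s:F, w:T. ✗
u: successors {t, u, v}; ¬(r ∨ q) ∧ p there: t:T, u:T, v:T. ✓
v: successors {t}; ¬(r ∨ q) ∧ p there: t:T. ✓
w: successors {s, u, w}; ¬(r ∨ q) ∧ p there: s:F, u:T, w:T. ✗
Satisfying worlds: {s, u, v}.
So □(¬(r ∨ q) ∧ p) fails at the other 2 worlds.

2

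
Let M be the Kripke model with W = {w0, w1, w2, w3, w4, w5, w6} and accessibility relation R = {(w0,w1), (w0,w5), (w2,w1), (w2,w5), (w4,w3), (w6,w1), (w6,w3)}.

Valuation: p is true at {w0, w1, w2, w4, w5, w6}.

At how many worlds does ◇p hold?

3

w0: successors {w1, w5}; p there: w1:T, w5:T. ✓
w1: no successors, so ◇p fails. ✗
w2: successors {w1, w5}; p there: w1:T, w5:T. ✓
w3: no successors, so ◇p fails. ✗
w4: successors {w3}; p there: w3:F. ✗
w5: no successors, so ◇p fails. ✗
w6: successors {w1, w3}; p there: w1:T, w3:F. ✓
Satisfying worlds: {w0, w2, w6}.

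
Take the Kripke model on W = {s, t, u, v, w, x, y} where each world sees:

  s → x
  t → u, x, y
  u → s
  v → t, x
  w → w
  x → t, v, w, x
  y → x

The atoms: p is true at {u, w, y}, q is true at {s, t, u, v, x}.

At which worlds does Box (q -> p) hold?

s: successors {x}; q -> p there: x:F. ✗
t: successors {u, x, y}; q -> p there: u:T, x:F, y:T. ✗
u: successors {s}; q -> p there: s:F. ✗
v: successors {t, x}; q -> p there: t:F, x:F. ✗
w: successors {w}; q -> p there: w:T. ✓
x: successors {t, v, w, x}; q -> p there: t:F, v:F, w:T, x:F. ✗
y: successors {x}; q -> p there: x:F. ✗

{w}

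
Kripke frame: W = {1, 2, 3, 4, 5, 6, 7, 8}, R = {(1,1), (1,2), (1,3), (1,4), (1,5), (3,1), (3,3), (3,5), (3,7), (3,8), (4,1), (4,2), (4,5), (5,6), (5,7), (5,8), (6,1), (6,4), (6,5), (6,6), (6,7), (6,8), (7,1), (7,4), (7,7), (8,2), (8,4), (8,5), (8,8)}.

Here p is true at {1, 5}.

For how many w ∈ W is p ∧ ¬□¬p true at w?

1

1: p is T, ¬□¬p is T. ✓
2: p is F, ¬□¬p is F. ✗
3: p is F, ¬□¬p is T. ✗
4: p is F, ¬□¬p is T. ✗
5: p is T, ¬□¬p is F. ✗
6: p is F, ¬□¬p is T. ✗
7: p is F, ¬□¬p is T. ✗
8: p is F, ¬□¬p is T. ✗
Satisfying worlds: {1}.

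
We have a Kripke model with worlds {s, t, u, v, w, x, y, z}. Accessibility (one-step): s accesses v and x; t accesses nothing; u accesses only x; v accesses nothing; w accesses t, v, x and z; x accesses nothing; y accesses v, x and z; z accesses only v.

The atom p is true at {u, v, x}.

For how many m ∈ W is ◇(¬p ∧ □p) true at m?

2

s: successors {v, x}; ¬p ∧ □p there: v:F, x:F. ✗
t: no successors, so ◇(¬p ∧ □p) fails. ✗
u: successors {x}; ¬p ∧ □p there: x:F. ✗
v: no successors, so ◇(¬p ∧ □p) fails. ✗
w: successors {t, v, x, z}; ¬p ∧ □p there: t:T, v:F, x:F, z:T. ✓
x: no successors, so ◇(¬p ∧ □p) fails. ✗
y: successors {v, x, z}; ¬p ∧ □p there: v:F, x:F, z:T. ✓
z: successors {v}; ¬p ∧ □p there: v:F. ✗
Satisfying worlds: {w, y}.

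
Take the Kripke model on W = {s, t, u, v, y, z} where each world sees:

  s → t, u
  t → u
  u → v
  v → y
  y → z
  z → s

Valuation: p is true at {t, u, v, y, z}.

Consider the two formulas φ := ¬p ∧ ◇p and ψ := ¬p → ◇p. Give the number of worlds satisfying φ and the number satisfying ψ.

1 and 6

For ¬p ∧ ◇p:
s: ¬p is T, ◇p is T. ✓
t: ¬p is F, ◇p is T. ✗
u: ¬p is F, ◇p is T. ✗
v: ¬p is F, ◇p is T. ✗
y: ¬p is F, ◇p is T. ✗
z: ¬p is F, ◇p is F. ✗
— 1 world.
For ¬p → ◇p:
s: ¬p is T, ◇p is T. ✓
t: ¬p is F, ◇p is T. ✓
u: ¬p is F, ◇p is T. ✓
v: ¬p is F, ◇p is T. ✓
y: ¬p is F, ◇p is T. ✓
z: ¬p is F, ◇p is F. ✓
— 6 worlds.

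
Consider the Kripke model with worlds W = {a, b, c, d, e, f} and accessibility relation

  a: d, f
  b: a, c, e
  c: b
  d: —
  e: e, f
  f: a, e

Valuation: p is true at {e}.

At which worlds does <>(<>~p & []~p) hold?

a: successors {d, f}; <>~p & []~p there: d:F, f:F. ✗
b: successors {a, c, e}; <>~p & []~p there: a:T, c:T, e:F. ✓
c: successors {b}; <>~p & []~p there: b:F. ✗
d: no successors, so <>(<>~p & []~p) fails. ✗
e: successors {e, f}; <>~p & []~p there: e:F, f:F. ✗
f: successors {a, e}; <>~p & []~p there: a:T, e:F. ✓

{b, f}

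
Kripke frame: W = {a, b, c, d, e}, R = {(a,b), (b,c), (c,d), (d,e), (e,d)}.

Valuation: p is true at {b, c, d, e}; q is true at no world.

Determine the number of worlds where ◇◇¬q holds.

5

a: successors {b}; ◇¬q there: b:T. ✓
b: successors {c}; ◇¬q there: c:T. ✓
c: successors {d}; ◇¬q there: d:T. ✓
d: successors {e}; ◇¬q there: e:T. ✓
e: successors {d}; ◇¬q there: d:T. ✓
Satisfying worlds: {a, b, c, d, e}.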